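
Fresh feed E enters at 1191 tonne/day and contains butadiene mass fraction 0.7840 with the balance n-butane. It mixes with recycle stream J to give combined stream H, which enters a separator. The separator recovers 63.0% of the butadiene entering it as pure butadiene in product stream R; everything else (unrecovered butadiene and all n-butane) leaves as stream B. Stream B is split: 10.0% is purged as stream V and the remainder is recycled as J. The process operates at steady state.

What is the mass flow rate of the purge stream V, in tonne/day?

309.1 tonne/day

n-butane enters only via E and leaves only via the purge: 1191×0.216 = 0.100×(n-butane in B), and the separator passes all n-butane, so n-butane in H = n-butane in B = 2572.6 tonne/day.
butadiene in H: m_A = 1191×0.784 + (1−0.100)·(1−0.630)·m_A, so m_A = 933.74/0.6670 = 1399.9 tonne/day.
B = (1−0.630)×1399.9 + 2572.6 = 3090.5 tonne/day.
Purge V = 0.100×3090.5 = 309.05 tonne/day.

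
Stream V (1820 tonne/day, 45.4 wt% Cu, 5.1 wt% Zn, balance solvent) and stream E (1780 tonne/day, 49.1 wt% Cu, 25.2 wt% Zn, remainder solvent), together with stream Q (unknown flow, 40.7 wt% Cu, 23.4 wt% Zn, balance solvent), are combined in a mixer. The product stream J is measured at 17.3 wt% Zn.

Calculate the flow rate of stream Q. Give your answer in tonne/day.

Let Q be the unknown flow. Total out = 3600 + Q.
Zn balance: 541.38 + 0.234·Q = 0.173·(3600 + Q)
(0.234 − 0.173)·Q = 0.173×3600 − 541.38 = 81.42
Q = 81.42 / 0.061 = 1334.8 tonne/day

1335 tonne/day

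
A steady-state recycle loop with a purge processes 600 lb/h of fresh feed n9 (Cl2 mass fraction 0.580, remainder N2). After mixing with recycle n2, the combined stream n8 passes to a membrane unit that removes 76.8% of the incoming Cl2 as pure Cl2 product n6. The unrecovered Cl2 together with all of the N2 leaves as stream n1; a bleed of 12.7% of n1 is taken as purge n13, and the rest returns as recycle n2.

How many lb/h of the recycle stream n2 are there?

1821 lb/h

N2 enters only via n9 and leaves only via the purge: 600×0.420 = 0.127×(N2 in n1), and the membrane unit passes all N2, so N2 in n8 = N2 in n1 = 1984.3 lb/h.
Cl2 in n8: m_A = 600×0.580 + (1−0.127)·(1−0.768)·m_A, so m_A = 348/0.7975 = 436.38 lb/h.
n1 = (1−0.768)×436.38 + 1984.3 = 2085.5 lb/h.
Recycle n2 = (1−0.127)×2085.5 = 1820.6 lb/h.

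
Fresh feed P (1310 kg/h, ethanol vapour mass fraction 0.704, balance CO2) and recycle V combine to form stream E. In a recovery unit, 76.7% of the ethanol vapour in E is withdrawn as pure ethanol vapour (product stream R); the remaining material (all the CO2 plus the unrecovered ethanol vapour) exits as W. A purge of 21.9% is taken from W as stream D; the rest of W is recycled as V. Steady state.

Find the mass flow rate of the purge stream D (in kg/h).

CO2 enters only via P and leaves only via the purge: 1310×0.296 = 0.219×(CO2 in W), and the recovery unit passes all CO2, so CO2 in E = CO2 in W = 1770.6 kg/h.
ethanol vapour in E: m_A = 1310×0.704 + (1−0.219)·(1−0.767)·m_A, so m_A = 922.24/0.8180 = 1127.4 kg/h.
W = (1−0.767)×1127.4 + 1770.6 = 2033.3 kg/h.
Purge D = 0.219×2033.3 = 445.29 kg/h.

445.3 kg/h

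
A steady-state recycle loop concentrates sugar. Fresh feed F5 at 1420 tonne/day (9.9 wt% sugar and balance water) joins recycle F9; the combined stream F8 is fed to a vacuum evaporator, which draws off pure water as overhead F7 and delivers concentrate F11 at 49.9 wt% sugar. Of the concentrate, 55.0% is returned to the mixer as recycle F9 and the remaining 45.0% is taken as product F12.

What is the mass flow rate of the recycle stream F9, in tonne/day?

344.3 tonne/day

Overall sugar balance (none leaves overhead): sugar in fresh feed = sugar in product, i.e. 1420×0.099 = (1−0.550)·F11·0.499.
F11 = 140.58/(0.499×0.450) = 626.05 tonne/day.
Recycle F9 = 0.550×626.05 = 344.33 tonne/day.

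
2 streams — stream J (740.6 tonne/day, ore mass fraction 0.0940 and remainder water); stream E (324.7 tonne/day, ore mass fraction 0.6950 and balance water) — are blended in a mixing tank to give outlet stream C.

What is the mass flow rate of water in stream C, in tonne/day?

water out = water in = 740.6×0.906 + 324.7×0.305 = 770.02 tonne/day.

770 tonne/day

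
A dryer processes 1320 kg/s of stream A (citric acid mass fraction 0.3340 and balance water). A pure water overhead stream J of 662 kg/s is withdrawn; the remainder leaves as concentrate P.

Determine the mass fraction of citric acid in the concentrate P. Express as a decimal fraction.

citric acid is not removed: 1320×0.334 = 440.88 kg/s of citric acid enters P.
Concentrate = 1320 − 662 = 658 kg/s.
Mass fraction = 440.88/658 = 0.6700.

0.6700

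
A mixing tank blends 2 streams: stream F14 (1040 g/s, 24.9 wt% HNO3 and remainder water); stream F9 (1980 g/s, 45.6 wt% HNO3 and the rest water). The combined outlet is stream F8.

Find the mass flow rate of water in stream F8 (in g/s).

1858 g/s

water out = water in = 1040×0.751 + 1980×0.544 = 1858.2 g/s.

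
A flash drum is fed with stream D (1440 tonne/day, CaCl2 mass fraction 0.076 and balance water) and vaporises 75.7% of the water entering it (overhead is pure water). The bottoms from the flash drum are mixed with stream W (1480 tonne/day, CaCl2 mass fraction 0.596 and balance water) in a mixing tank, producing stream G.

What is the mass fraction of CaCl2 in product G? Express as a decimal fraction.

Vapour removed = 0.757×0.924×1440 = 1007.2 tonne/day; concentrate = 432.77 tonne/day.
CaCl2 reaching the mixer = 109.44 (from concentrate) + 1480×0.596 = 991.52 tonne/day.
Product flow = 432.77 + 1480 = 1912.8 tonne/day; CaCl2 fraction = 0.518.

0.518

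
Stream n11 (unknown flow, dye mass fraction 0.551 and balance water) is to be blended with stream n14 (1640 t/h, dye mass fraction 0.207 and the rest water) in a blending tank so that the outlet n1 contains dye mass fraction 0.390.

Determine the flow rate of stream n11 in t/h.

1864 t/h

Let n11 be the unknown flow. Total out = 1640 + n11.
dye balance: 339.48 + 0.551·n11 = 0.390·(1640 + n11)
(0.551 − 0.390)·n11 = 0.390×1640 − 339.48 = 300.12
n11 = 300.12 / 0.161 = 1864.1 t/h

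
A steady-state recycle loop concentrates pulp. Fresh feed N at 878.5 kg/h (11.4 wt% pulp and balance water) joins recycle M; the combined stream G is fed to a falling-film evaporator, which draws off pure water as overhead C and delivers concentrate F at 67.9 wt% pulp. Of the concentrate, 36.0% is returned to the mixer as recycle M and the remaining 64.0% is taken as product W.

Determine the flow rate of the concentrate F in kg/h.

230.5 kg/h

Overall pulp balance (none leaves overhead): pulp in fresh feed = pulp in product, i.e. 878.5×0.114 = (1−0.360)·F·0.679.
F = 100.15/(0.679×0.640) = 230.46 kg/h.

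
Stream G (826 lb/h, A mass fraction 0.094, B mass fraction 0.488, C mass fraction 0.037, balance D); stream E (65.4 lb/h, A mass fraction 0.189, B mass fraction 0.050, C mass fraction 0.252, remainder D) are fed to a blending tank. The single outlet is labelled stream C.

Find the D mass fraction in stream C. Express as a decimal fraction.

Total flow out = 826 + 65.4 = 891.4 lb/h.
D in = 826×0.381 + 65.4×0.509 = 347.99 lb/h.
D mass fraction in C = 347.99/891.4 = 0.390.

0.390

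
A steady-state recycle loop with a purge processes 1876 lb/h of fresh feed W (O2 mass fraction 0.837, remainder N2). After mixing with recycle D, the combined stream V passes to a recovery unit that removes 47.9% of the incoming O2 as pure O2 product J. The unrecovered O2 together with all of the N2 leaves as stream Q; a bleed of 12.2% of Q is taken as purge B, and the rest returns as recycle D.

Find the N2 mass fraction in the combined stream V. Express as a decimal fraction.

0.464

N2 enters only via W and leaves only via the purge: 1876×0.163 = 0.122×(N2 in Q), and the recovery unit passes all N2, so N2 in V = N2 in Q = 2506.5 lb/h.
O2 in V: m_A = 1876×0.837 + (1−0.122)·(1−0.479)·m_A, so m_A = 1570.2/0.5426 = 2894.1 lb/h.
V = 2894.1 + 2506.5 = 5400.5 lb/h.
N2 fraction in V = 2506.5/5400.5 = 0.464.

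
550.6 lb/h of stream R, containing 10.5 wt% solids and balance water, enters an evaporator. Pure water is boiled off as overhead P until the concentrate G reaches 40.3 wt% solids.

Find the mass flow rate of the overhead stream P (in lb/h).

407.1 lb/h

solids is conserved: 550.6×0.105 = 57.813 lb/h all reports to the concentrate.
Concentrate = 57.813/(target fraction) = 143.46 lb/h.
Overhead = 550.6 − 143.46 = 407.14 lb/h.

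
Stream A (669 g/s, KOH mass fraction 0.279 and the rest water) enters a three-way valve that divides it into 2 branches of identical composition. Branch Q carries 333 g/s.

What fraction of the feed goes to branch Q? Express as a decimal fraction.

Fraction to Q = 333/669 = 0.4978.

0.498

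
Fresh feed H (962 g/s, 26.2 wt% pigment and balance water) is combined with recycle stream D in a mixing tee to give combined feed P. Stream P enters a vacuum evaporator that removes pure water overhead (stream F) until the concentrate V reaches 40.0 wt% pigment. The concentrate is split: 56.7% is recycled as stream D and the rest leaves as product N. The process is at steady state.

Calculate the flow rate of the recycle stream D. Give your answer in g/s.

825.1 g/s

Overall pigment balance (none leaves overhead): pigment in fresh feed = pigment in product, i.e. 962×0.262 = (1−0.567)·V·0.400.
V = 252.04/(0.400×0.433) = 1455.2 g/s.
Recycle D = 0.567×1455.2 = 825.11 g/s.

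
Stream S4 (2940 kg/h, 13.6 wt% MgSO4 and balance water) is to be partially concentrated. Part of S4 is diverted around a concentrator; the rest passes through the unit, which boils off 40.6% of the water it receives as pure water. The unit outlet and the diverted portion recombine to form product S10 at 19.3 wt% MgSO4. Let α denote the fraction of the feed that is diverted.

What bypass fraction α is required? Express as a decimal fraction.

0.158

All 2940×0.136 = 399.84 kg/h of MgSO4 reaches S10, so S10 = 399.84/0.193 = 2071.7 kg/h and vapour = 868.29 kg/h.
The evaporator receives (1−α)·2940 of feed at 0.864 water and removes 0.406 of that water:
0.406×0.864×(1−α)×2940 = 868.29
(1−α) = 868.29/1031.3 = 0.8419;  α = 0.1581.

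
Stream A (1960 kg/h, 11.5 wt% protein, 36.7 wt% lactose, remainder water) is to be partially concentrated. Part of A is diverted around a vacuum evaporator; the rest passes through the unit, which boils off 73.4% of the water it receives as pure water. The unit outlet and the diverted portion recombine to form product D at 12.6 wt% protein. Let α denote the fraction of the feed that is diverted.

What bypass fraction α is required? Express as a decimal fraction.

0.770

All 1960×0.115 = 225.4 kg/h of protein reaches D, so D = 225.4/0.126 = 1788.9 kg/h and vapour = 171.11 kg/h.
The evaporator receives (1−α)·1960 of feed at 0.518 water and removes 0.734 of that water:
0.734×0.518×(1−α)×1960 = 171.11
(1−α) = 171.11/745.22 = 0.2296;  α = 0.7704.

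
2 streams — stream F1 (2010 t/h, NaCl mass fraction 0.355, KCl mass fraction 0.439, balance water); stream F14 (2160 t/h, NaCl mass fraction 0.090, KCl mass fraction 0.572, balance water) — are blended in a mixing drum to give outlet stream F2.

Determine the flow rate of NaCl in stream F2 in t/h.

907.9 t/h

NaCl out = NaCl in = 2010×0.355 + 2160×0.090 = 907.95 t/h.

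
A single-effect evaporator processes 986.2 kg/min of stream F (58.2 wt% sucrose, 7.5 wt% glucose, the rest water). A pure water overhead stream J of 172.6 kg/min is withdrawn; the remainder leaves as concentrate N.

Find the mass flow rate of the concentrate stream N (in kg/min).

813.6 kg/min

Concentrate = 986.2 − 172.6 = 813.6 kg/min.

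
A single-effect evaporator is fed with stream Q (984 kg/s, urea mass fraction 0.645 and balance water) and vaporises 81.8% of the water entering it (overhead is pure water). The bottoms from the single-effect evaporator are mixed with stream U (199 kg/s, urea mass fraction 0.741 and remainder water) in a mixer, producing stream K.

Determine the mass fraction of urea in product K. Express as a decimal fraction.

Vapour removed = 0.818×0.355×984 = 285.74 kg/s; concentrate = 698.26 kg/s.
urea reaching the mixer = 634.68 (from concentrate) + 199×0.741 = 782.14 kg/s.
Product flow = 698.26 + 199 = 897.26 kg/s; urea fraction = 0.872.

0.872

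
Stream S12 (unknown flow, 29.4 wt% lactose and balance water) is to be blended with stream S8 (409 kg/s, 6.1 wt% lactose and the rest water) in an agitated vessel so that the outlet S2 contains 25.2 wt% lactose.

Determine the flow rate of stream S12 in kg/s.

1860 kg/s

Let S12 be the unknown flow. Total out = 409 + S12.
lactose balance: 24.949 + 0.294·S12 = 0.252·(409 + S12)
(0.294 − 0.252)·S12 = 0.252×409 − 24.949 = 78.119
S12 = 78.119 / 0.042 = 1860 kg/s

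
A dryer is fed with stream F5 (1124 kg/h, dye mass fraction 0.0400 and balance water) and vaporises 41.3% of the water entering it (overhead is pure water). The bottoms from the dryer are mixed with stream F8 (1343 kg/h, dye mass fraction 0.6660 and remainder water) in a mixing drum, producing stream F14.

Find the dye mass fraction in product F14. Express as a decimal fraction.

Vapour removed = 0.413×0.960×1124 = 445.64 kg/h; concentrate = 678.36 kg/h.
dye reaching the mixer = 44.96 (from concentrate) + 1343×0.666 = 939.4 kg/h.
Product flow = 678.36 + 1343 = 2021.4 kg/h; dye fraction = 0.4647.

0.4647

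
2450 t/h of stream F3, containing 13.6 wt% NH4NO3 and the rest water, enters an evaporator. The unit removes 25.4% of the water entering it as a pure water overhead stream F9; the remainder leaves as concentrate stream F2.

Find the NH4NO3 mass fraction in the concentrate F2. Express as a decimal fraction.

NH4NO3 is not removed: 2450×0.136 = 333.2 t/h of NH4NO3 enters F2.
water entering = 2450×0.864 = 2116.8 t/h; overhead removed = 0.254×2116.8 = 537.67 t/h.
Concentrate = 2450 − 537.67 = 1912.3 t/h.
Mass fraction = 333.2/1912.3 = 0.1742.

0.1742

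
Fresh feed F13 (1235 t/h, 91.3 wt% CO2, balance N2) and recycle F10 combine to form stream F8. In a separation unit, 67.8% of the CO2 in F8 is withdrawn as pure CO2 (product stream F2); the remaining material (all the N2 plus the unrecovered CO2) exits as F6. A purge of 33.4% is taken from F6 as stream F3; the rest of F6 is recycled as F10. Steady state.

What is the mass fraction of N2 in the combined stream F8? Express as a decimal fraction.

0.183

N2 enters only via F13 and leaves only via the purge: 1235×0.087 = 0.334×(N2 in F6), and the separation unit passes all N2, so N2 in F8 = N2 in F6 = 321.69 t/h.
CO2 in F8: m_A = 1235×0.913 + (1−0.334)·(1−0.678)·m_A, so m_A = 1127.6/0.7855 = 1435.4 t/h.
F8 = 1435.4 + 321.69 = 1757.1 t/h.
N2 fraction in F8 = 321.69/1757.1 = 0.183.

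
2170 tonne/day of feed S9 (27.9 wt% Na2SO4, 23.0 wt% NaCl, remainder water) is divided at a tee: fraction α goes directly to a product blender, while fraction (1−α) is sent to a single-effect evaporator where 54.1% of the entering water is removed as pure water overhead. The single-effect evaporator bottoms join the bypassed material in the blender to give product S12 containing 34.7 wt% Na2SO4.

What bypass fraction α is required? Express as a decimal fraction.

All 2170×0.279 = 605.43 tonne/day of Na2SO4 reaches S12, so S12 = 605.43/0.347 = 1744.8 tonne/day and vapour = 425.24 tonne/day.
The evaporator receives (1−α)·2170 of feed at 0.491 water and removes 0.541 of that water:
0.541×0.491×(1−α)×2170 = 425.24
(1−α) = 425.24/576.42 = 0.7377;  α = 0.2623.

0.262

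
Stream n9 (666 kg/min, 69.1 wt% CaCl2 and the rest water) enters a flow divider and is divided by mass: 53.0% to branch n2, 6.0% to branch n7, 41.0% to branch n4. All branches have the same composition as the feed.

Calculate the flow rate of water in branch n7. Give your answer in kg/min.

12.35 kg/min

Branch n7 total = 0.060×666 = 39.96 kg/min.
water in n7 = 0.309×39.96 = 12.348 kg/min.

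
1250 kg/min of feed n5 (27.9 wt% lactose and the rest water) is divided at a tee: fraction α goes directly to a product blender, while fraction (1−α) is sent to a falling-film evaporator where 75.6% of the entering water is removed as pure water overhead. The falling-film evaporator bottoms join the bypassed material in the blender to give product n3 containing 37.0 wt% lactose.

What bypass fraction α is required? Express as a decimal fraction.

0.549

All 1250×0.279 = 348.75 kg/min of lactose reaches n3, so n3 = 348.75/0.370 = 942.57 kg/min and vapour = 307.43 kg/min.
The evaporator receives (1−α)·1250 of feed at 0.721 water and removes 0.756 of that water:
0.756×0.721×(1−α)×1250 = 307.43
(1−α) = 307.43/681.35 = 0.4512;  α = 0.5488.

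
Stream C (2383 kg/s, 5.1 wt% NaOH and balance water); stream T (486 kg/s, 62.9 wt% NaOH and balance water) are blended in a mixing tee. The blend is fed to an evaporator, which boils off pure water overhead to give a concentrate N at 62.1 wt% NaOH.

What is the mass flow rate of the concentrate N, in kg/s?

NaOH entering = 2383×0.051 + 486×0.629 = 427.23 kg/s.
All NaOH reports to N, so N = 427.23/0.621 = 687.97 kg/s.

688 kg/s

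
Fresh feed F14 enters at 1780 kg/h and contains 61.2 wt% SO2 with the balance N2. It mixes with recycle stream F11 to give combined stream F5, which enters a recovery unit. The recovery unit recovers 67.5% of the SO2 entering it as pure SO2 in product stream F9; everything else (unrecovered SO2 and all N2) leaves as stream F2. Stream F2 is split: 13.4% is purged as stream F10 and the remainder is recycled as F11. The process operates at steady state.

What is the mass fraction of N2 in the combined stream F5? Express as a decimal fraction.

0.773

N2 enters only via F14 and leaves only via the purge: 1780×0.388 = 0.134×(N2 in F2), and the recovery unit passes all N2, so N2 in F5 = N2 in F2 = 5154 kg/h.
SO2 in F5: m_A = 1780×0.612 + (1−0.134)·(1−0.675)·m_A, so m_A = 1089.4/0.7186 = 1516.1 kg/h.
F5 = 1516.1 + 5154 = 6670.1 kg/h.
N2 fraction in F5 = 5154/6670.1 = 0.773.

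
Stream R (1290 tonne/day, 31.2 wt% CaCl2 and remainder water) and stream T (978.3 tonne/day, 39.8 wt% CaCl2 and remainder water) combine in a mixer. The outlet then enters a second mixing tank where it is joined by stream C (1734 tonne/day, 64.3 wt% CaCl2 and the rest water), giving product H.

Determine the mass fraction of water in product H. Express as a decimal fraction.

0.524

Overall, product flow = 4002.3 tonne/day.
water in = 1290×0.688 + 978.3×0.602 + 1734×0.357 = 2095.5 tonne/day.
water fraction in H = 0.524.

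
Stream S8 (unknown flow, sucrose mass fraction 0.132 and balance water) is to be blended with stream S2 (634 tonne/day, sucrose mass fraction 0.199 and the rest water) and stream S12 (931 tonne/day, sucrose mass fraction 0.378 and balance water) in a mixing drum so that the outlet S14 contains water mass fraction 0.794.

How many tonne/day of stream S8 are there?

2104 tonne/day

Let S8 be the unknown flow. Total out = 1565 + S8.
water balance: 1086.9 + 0.868·S8 = 0.794·(1565 + S8)
(0.868 − 0.794)·S8 = 0.794×1565 − 1086.9 = 155.69
S8 = 155.69 / 0.074 = 2104 tonne/day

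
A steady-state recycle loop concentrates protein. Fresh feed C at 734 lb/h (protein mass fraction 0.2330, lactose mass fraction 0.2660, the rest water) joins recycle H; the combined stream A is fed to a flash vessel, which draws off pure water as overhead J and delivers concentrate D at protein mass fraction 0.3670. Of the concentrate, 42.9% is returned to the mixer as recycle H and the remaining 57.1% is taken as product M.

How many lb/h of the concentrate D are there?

816.1 lb/h

Overall protein balance (none leaves overhead): protein in fresh feed = protein in product, i.e. 734×0.233 = (1−0.429)·D·0.367.
D = 171.02/(0.367×0.571) = 816.11 lb/h.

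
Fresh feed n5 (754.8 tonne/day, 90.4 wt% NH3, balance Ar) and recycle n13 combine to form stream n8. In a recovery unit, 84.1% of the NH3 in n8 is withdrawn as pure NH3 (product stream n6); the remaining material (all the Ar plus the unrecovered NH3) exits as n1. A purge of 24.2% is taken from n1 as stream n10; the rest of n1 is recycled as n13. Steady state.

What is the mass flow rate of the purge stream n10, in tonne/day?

102.3 tonne/day

Ar enters only via n5 and leaves only via the purge: 754.8×0.096 = 0.242×(Ar in n1), and the recovery unit passes all Ar, so Ar in n8 = Ar in n1 = 299.42 tonne/day.
NH3 in n8: m_A = 754.8×0.904 + (1−0.242)·(1−0.841)·m_A, so m_A = 682.34/0.8795 = 775.85 tonne/day.
n1 = (1−0.841)×775.85 + 299.42 = 422.78 tonne/day.
Purge n10 = 0.242×422.78 = 102.31 tonne/day.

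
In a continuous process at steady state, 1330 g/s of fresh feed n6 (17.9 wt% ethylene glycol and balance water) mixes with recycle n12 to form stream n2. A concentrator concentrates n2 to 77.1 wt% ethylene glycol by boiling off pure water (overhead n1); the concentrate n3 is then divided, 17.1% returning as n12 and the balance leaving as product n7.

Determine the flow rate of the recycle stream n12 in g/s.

63.69 g/s

Overall ethylene glycol balance (none leaves overhead): ethylene glycol in fresh feed = ethylene glycol in product, i.e. 1330×0.179 = (1−0.171)·n3·0.771.
n3 = 238.07/(0.771×0.829) = 372.47 g/s.
Recycle n12 = 0.171×372.47 = 63.693 g/s.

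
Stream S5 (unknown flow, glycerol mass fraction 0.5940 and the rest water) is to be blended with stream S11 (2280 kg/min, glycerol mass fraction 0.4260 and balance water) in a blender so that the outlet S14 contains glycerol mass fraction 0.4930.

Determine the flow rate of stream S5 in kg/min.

1512 kg/min

Let S5 be the unknown flow. Total out = 2280 + S5.
glycerol balance: 971.28 + 0.594·S5 = 0.493·(2280 + S5)
(0.594 − 0.493)·S5 = 0.493×2280 − 971.28 = 152.76
S5 = 152.76 / 0.101 = 1512.5 kg/min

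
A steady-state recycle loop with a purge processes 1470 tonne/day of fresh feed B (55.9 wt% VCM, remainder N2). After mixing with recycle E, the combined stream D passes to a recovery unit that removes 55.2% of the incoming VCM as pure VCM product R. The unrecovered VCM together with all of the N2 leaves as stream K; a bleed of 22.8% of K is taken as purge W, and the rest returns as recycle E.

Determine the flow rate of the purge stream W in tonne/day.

N2 enters only via B and leaves only via the purge: 1470×0.441 = 0.228×(N2 in K), and the recovery unit passes all N2, so N2 in D = N2 in K = 2843.3 tonne/day.
VCM in D: m_A = 1470×0.559 + (1−0.228)·(1−0.552)·m_A, so m_A = 821.73/0.6541 = 1256.2 tonne/day.
K = (1−0.552)×1256.2 + 2843.3 = 3406.1 tonne/day.
Purge W = 0.228×3406.1 = 776.58 tonne/day.

776.6 tonne/day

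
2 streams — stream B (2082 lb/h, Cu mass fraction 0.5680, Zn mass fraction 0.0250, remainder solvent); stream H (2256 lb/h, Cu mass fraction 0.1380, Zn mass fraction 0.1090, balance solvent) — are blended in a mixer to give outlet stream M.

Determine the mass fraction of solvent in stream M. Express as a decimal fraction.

Total flow out = 2082 + 2256 = 4338 lb/h.
solvent in = 2082×0.407 + 2256×0.753 = 2546.1 lb/h.
solvent mass fraction in M = 2546.1/4338 = 0.5869.

0.5869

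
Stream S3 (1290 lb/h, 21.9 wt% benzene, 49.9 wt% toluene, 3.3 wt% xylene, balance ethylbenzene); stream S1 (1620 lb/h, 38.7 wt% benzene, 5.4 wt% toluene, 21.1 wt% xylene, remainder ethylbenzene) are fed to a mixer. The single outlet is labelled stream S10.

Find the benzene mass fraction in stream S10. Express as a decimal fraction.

Total flow out = 1290 + 1620 = 2910 lb/h.
benzene in = 1290×0.219 + 1620×0.387 = 909.45 lb/h.
benzene mass fraction in S10 = 909.45/2910 = 0.313.

0.313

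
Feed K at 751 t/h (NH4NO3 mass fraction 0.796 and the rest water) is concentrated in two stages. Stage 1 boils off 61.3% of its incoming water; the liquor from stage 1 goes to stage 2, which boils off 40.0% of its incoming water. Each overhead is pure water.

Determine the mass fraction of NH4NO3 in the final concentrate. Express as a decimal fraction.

water in feed = 751×0.204 = 153.2 t/h.
After stage 1: water left = (1−0.613)×153.2 = 59.29; stream total = 657.09 t/h.
After stage 2: water left = (1−0.400)×59.29 = 35.574; final concentrate = 633.37 t/h.
NH4NO3 fraction = 597.8/633.37 = 0.944.

0.944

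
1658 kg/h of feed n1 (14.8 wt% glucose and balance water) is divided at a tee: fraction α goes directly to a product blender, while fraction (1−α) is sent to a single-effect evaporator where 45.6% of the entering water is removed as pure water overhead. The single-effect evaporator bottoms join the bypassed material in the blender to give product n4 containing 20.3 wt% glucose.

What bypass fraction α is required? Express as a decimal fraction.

All 1658×0.148 = 245.38 kg/h of glucose reaches n4, so n4 = 245.38/0.203 = 1208.8 kg/h and vapour = 449.21 kg/h.
The evaporator receives (1−α)·1658 of feed at 0.852 water and removes 0.456 of that water:
0.456×0.852×(1−α)×1658 = 449.21
(1−α) = 449.21/644.15 = 0.6974;  α = 0.3026.

0.303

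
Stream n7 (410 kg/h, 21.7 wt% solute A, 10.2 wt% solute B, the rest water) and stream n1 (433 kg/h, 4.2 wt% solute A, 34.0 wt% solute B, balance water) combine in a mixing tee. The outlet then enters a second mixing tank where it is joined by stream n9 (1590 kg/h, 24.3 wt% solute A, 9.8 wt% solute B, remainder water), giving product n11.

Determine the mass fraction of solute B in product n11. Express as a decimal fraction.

Overall, product flow = 2433 kg/h.
solute B in = 410×0.102 + 433×0.340 + 1590×0.098 = 344.86 kg/h.
solute B fraction in n11 = 0.142.

0.142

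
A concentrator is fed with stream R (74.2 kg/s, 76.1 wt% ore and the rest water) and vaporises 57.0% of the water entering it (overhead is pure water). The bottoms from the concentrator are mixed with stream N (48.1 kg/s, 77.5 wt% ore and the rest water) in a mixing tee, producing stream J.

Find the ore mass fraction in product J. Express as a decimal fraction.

Vapour removed = 0.570×0.239×74.2 = 10.108 kg/s; concentrate = 64.092 kg/s.
ore reaching the mixer = 56.466 (from concentrate) + 48.1×0.775 = 93.744 kg/s.
Product flow = 64.092 + 48.1 = 112.19 kg/s; ore fraction = 0.836.

0.836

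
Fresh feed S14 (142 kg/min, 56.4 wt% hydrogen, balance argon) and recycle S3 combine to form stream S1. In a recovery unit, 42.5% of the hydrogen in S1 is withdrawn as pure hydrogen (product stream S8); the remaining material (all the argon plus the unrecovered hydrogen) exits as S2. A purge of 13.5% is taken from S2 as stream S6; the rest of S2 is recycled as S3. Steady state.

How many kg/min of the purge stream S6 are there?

argon enters only via S14 and leaves only via the purge: 142×0.436 = 0.135×(argon in S2), and the recovery unit passes all argon, so argon in S1 = argon in S2 = 458.61 kg/min.
hydrogen in S1: m_A = 142×0.564 + (1−0.135)·(1−0.425)·m_A, so m_A = 80.088/0.5026 = 159.34 kg/min.
S2 = (1−0.425)×159.34 + 458.61 = 550.23 kg/min.
Purge S6 = 0.135×550.23 = 74.281 kg/min.

74.28 kg/min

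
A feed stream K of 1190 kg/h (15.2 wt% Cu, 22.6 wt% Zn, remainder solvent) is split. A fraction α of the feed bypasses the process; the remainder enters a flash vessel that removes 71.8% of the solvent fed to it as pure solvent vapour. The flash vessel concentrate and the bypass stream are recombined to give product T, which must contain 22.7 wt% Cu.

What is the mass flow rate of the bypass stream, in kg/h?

309.6 kg/h

All 1190×0.152 = 180.88 kg/h of Cu reaches T, so T = 180.88/0.227 = 796.83 kg/h and vapour = 393.17 kg/h.
The evaporator receives (1−α)·1190 of feed at 0.622 solvent and removes 0.718 of that solvent:
0.718×0.622×(1−α)×1190 = 393.17
(1−α) = 393.17/531.45 = 0.7398;  α = 0.2602.
Bypass flow = 0.2602×1190 = 309.63 kg/h.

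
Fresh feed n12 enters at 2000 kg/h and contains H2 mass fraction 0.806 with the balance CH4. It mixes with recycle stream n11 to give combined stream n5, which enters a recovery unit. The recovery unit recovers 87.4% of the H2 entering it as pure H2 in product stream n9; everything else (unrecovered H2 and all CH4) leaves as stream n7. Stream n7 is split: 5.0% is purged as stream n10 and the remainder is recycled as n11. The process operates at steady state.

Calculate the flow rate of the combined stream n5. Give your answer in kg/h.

9591 kg/h

CH4 enters only via n12 and leaves only via the purge: 2000×0.194 = 0.050×(CH4 in n7), and the recovery unit passes all CH4, so CH4 in n5 = CH4 in n7 = 7760 kg/h.
H2 in n5: m_A = 2000×0.806 + (1−0.050)·(1−0.874)·m_A, so m_A = 1612/0.8803 = 1831.2 kg/h.
n5 = 1831.2 + 7760 = 9591.2 kg/h.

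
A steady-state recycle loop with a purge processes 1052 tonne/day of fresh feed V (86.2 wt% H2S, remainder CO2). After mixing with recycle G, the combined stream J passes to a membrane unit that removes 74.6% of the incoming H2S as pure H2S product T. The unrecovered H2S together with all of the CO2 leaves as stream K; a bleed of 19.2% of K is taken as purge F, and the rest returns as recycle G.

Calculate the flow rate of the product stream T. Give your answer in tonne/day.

H2S in J: m_A = 1052×0.862 + (1−0.192)·(1−0.746)·m_A, so m_A = 906.82/0.7948 = 1141 tonne/day.
Product T = 0.746×1141 = 851.18 tonne/day.

851.2 tonne/day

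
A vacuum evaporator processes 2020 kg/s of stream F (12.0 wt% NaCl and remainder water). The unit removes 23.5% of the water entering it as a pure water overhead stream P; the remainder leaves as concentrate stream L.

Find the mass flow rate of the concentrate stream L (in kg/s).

water entering = 2020×0.880 = 1777.6 kg/s; overhead removed = 0.235×1777.6 = 417.74 kg/s.
Concentrate = 2020 − 417.74 = 1602.3 kg/s.

1602 kg/s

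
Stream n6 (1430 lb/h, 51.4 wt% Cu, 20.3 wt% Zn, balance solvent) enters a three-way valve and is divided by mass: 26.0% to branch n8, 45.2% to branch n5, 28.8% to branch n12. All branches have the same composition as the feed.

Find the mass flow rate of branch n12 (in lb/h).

411.8 lb/h

Branch n12 flow = 0.288×1430 = 411.84 lb/h.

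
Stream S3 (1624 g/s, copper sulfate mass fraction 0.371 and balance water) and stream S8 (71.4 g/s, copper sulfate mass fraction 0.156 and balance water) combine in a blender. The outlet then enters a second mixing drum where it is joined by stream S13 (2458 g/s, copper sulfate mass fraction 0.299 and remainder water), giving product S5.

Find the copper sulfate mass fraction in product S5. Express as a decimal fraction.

Overall, product flow = 4153.4 g/s.
copper sulfate in = 1624×0.371 + 71.4×0.156 + 2458×0.299 = 1348.6 g/s.
copper sulfate fraction in S5 = 0.325.

0.325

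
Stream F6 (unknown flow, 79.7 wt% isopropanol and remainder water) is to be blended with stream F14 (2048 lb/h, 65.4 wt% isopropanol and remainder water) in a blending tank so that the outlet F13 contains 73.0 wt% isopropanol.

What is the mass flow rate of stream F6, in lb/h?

Let F6 be the unknown flow. Total out = 2048 + F6.
isopropanol balance: 1339.4 + 0.797·F6 = 0.730·(2048 + F6)
(0.797 − 0.730)·F6 = 0.730×2048 − 1339.4 = 155.65
F6 = 155.65 / 0.067 = 2323.1 lb/h

2323 lb/h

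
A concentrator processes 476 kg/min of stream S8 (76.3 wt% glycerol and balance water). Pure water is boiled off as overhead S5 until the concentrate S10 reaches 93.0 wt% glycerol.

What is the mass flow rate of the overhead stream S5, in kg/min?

85.48 kg/min

glycerol is conserved: 476×0.763 = 363.19 kg/min all reports to the concentrate.
Concentrate = 363.19/(target fraction) = 390.52 kg/min.
Overhead = 476 − 390.52 = 85.475 kg/min.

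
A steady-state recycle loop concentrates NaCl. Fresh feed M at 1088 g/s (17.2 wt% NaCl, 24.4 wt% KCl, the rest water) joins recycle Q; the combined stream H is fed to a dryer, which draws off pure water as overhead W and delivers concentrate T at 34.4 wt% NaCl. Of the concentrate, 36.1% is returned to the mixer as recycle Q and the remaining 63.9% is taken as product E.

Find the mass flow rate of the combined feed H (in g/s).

1395 g/s

Overall NaCl balance (none leaves overhead): NaCl in fresh feed = NaCl in product, i.e. 1088×0.172 = (1−0.361)·T·0.344.
T = 187.14/(0.344×0.639) = 851.33 g/s.
Recycle Q = 0.361×851.33 = 307.33 g/s.
Combined feed H = 1088 + 307.33 = 1395.3 g/s.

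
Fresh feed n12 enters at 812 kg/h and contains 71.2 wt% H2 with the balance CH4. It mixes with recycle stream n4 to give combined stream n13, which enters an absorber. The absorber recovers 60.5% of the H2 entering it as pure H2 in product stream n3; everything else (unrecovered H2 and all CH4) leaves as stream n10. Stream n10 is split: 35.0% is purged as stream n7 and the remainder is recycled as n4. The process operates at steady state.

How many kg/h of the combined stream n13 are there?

1446 kg/h

CH4 enters only via n12 and leaves only via the purge: 812×0.288 = 0.350×(CH4 in n10), and the absorber passes all CH4, so CH4 in n13 = CH4 in n10 = 668.16 kg/h.
H2 in n13: m_A = 812×0.712 + (1−0.350)·(1−0.605)·m_A, so m_A = 578.14/0.7432 = 777.86 kg/h.
n13 = 777.86 + 668.16 = 1446 kg/h.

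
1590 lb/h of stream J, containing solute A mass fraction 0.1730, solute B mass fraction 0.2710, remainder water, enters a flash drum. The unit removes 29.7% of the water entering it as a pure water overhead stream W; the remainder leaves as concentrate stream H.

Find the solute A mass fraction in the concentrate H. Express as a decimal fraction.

solute A is not removed: 1590×0.173 = 275.07 lb/h of solute A enters H.
water entering = 1590×0.556 = 884.04 lb/h; overhead removed = 0.297×884.04 = 262.56 lb/h.
Concentrate = 1590 − 262.56 = 1327.4 lb/h.
Mass fraction = 275.07/1327.4 = 0.2072.

0.2072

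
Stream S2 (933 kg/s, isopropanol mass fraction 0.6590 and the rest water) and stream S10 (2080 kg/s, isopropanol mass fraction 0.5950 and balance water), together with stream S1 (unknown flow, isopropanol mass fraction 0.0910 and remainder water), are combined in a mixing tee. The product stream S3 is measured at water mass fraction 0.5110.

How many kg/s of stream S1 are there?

Let S1 be the unknown flow. Total out = 3013 + S1.
water balance: 1160.6 + 0.909·S1 = 0.511·(3013 + S1)
(0.909 − 0.511)·S1 = 0.511×3013 − 1160.6 = 379.09
S1 = 379.09 / 0.398 = 952.49 kg/s

952.5 kg/s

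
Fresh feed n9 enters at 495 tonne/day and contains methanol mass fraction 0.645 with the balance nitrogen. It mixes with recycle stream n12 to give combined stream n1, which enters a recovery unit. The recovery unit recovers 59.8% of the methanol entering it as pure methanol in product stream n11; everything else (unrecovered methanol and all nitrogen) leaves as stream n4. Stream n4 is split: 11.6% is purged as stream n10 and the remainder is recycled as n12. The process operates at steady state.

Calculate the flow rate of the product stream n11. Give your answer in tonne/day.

methanol in n1: m_A = 495×0.645 + (1−0.116)·(1−0.598)·m_A, so m_A = 319.28/0.6446 = 495.28 tonne/day.
Product n11 = 0.598×495.28 = 296.18 tonne/day.

296.2 tonne/day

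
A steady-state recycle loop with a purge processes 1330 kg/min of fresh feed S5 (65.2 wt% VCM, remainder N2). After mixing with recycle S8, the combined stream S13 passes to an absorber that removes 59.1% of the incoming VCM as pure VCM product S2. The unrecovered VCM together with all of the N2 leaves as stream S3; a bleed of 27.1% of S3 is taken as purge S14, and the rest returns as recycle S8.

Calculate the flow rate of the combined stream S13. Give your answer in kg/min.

2943 kg/min

N2 enters only via S5 and leaves only via the purge: 1330×0.348 = 0.271×(N2 in S3), and the absorber passes all N2, so N2 in S13 = N2 in S3 = 1707.9 kg/min.
VCM in S13: m_A = 1330×0.652 + (1−0.271)·(1−0.591)·m_A, so m_A = 867.16/0.7018 = 1235.6 kg/min.
S13 = 1235.6 + 1707.9 = 2943.5 kg/min.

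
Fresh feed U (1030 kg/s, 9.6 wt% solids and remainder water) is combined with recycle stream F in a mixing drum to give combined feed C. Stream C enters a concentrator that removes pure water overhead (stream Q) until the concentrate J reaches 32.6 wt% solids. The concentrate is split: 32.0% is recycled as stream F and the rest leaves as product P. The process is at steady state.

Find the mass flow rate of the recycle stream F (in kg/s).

142.7 kg/s

Overall solids balance (none leaves overhead): solids in fresh feed = solids in product, i.e. 1030×0.096 = (1−0.320)·J·0.326.
J = 98.88/(0.326×0.680) = 446.05 kg/s.
Recycle F = 0.320×446.05 = 142.74 kg/s.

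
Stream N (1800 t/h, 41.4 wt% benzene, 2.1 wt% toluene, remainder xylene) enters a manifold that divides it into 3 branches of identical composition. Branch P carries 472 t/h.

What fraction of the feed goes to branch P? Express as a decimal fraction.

0.262

Fraction to P = 472/1800 = 0.2622.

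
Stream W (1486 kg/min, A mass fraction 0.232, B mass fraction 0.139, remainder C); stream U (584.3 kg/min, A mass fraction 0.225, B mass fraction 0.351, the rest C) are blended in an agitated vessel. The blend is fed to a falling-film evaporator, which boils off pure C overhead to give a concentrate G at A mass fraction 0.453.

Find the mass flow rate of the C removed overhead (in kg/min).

1019 kg/min

A entering = 1486×0.232 + 584.3×0.225 = 476.22 kg/min.
All A reports to G, so G = 476.22/0.453 = 1051.3 kg/min.
Total feed = 2070.3 kg/min; overhead = 2070.3 − 1051.3 = 1019 kg/min.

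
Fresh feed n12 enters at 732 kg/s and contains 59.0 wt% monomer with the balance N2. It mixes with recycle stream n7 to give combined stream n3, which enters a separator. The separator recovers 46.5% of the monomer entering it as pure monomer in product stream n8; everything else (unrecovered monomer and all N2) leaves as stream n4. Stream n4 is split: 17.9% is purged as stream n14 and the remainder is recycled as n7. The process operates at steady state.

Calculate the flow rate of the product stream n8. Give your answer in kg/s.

358.1 kg/s

monomer in n3: m_A = 732×0.590 + (1−0.179)·(1−0.465)·m_A, so m_A = 431.88/0.5608 = 770.16 kg/s.
Product n8 = 0.465×770.16 = 358.13 kg/s.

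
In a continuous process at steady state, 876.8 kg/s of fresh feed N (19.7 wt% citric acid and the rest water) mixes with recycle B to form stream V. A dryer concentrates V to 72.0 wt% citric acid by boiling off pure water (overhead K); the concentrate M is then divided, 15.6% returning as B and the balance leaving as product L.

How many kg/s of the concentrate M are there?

284.2 kg/s

Overall citric acid balance (none leaves overhead): citric acid in fresh feed = citric acid in product, i.e. 876.8×0.197 = (1−0.156)·M·0.720.
M = 172.73/(0.720×0.844) = 284.24 kg/s.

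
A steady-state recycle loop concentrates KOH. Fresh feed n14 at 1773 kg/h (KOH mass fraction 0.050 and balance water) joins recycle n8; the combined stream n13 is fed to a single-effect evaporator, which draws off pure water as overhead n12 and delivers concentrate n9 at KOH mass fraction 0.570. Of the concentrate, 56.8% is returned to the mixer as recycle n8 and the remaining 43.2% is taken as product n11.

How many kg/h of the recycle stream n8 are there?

204.5 kg/h

Overall KOH balance (none leaves overhead): KOH in fresh feed = KOH in product, i.e. 1773×0.050 = (1−0.568)·n9·0.570.
n9 = 88.65/(0.570×0.432) = 360.01 kg/h.
Recycle n8 = 0.568×360.01 = 204.49 kg/h.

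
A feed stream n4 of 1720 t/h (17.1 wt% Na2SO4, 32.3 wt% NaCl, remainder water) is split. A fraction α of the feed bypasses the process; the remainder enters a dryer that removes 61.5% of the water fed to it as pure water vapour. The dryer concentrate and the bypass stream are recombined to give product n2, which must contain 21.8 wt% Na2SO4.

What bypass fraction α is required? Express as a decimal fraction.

0.307

All 1720×0.171 = 294.12 t/h of Na2SO4 reaches n2, so n2 = 294.12/0.218 = 1349.2 t/h and vapour = 370.83 t/h.
The evaporator receives (1−α)·1720 of feed at 0.506 water and removes 0.615 of that water:
0.615×0.506×(1−α)×1720 = 370.83
(1−α) = 370.83/535.25 = 0.6928;  α = 0.3072.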